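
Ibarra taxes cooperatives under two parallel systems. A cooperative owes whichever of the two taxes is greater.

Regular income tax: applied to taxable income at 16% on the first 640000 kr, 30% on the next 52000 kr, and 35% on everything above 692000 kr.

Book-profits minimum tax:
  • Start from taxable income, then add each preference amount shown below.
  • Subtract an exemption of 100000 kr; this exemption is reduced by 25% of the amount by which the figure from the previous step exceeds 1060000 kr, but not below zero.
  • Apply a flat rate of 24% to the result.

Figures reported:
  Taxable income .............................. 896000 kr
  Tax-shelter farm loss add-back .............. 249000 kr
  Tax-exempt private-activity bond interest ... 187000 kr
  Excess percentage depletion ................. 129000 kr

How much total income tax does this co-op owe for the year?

Regular income tax:
  640000 kr × 16% = 102400 kr
  52000 kr × 30% = 15600 kr
  204000 kr × 35% = 71400 kr
  → 189400 kr

Book-profits minimum tax:
  Adjusted income: 896000 kr + 249000 kr + 187000 kr + 129000 kr = 1461000 kr
  Exemption: 25% × (1461000 kr − 1060000 kr) = 100250 kr ≥ 100000 kr, so the exemption is fully phased out
  Base: 1461000 kr − 0 kr = 1461000 kr
  1461000 kr × 24% = 350640 kr

350640 kr > 189400 kr, so the book-profits minimum tax is the binding amount.

350640 kr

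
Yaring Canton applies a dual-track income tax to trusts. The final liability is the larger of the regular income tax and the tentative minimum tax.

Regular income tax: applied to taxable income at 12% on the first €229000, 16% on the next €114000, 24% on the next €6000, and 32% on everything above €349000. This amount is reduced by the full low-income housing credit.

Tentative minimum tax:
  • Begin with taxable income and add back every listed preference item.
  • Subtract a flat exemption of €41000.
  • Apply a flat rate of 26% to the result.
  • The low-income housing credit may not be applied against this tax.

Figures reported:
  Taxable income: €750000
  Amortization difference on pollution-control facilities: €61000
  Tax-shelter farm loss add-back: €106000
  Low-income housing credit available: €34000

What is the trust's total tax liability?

Tentative minimum tax:
  Adjusted income: €750000 + €61000 + €106000 = €917000
  Less exemption €41000 → base €876000
  €876000 × 26% = €227760

Regular income tax:
  €229000 × 12% = €27480
  €114000 × 16% = €18240
  €6000 × 24% = €1440
  €401000 × 32% = €128320
  → €175480
  Less low-income housing credit €34000 → €141480

€227760 > €141480, so the tentative minimum tax is the binding amount.

€227760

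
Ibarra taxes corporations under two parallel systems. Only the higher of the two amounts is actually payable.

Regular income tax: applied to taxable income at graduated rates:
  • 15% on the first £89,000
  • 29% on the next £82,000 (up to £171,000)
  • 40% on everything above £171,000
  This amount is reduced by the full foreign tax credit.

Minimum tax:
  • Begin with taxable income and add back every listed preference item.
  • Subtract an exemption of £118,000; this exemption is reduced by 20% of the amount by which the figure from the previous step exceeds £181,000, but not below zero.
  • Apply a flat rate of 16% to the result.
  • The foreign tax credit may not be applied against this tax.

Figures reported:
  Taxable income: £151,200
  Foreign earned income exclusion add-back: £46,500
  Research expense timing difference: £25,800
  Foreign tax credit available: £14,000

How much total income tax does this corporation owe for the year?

£18,240

Regular income tax:
  £89,000 × 15% = £13,350
  £62,200 × 29% = £18,038
  → £31,388
  Less foreign tax credit £14,000 → £17,388

Minimum tax:
  Adjusted income: £151,200 + £46,500 + £25,800 = £223,500
  Exemption: £118,000 − 20% × (£223,500 − £181,000) = £118,000 − £8,500 = £109,500
  Base: £223,500 − £109,500 = £114,000
  £114,000 × 16% = £18,240

£18,240 > £17,388, so the minimum tax is the binding amount.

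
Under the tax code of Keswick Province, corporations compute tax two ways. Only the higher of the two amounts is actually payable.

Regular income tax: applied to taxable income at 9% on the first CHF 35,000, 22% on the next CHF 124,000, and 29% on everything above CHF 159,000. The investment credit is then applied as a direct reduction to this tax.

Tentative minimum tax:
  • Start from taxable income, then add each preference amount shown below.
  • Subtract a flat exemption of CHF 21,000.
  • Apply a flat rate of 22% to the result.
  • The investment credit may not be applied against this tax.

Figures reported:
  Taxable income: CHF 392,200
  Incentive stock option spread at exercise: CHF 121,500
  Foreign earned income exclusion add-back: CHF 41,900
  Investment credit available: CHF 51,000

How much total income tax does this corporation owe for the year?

Tentative minimum tax:
  Adjusted income: CHF 392,200 + CHF 121,500 + CHF 41,900 = CHF 555,600
  Less exemption CHF 21,000 → base CHF 534,600
  CHF 534,600 × 22% = CHF 117,612

Regular income tax:
  CHF 35,000 × 9% = CHF 3,150
  CHF 124,000 × 22% = CHF 27,280
  CHF 233,200 × 29% = CHF 67,628
  → CHF 98,058
  Less investment credit CHF 51,000 → CHF 47,058

CHF 117,612 > CHF 47,058, so the tentative minimum tax is the binding amount.

CHF 117,612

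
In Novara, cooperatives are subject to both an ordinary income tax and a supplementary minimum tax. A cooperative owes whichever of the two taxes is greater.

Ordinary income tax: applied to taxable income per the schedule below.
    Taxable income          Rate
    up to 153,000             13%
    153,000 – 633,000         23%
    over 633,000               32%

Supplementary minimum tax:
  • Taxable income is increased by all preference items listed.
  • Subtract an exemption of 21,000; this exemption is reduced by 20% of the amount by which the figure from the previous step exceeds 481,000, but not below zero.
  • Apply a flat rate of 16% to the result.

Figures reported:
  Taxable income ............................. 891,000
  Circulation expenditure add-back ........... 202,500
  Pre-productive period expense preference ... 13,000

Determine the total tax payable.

Supplementary minimum tax:
  Adjusted income: 891,000 + 202,500 + 13,000 = 1,106,500
  Exemption: 20% × (1,106,500 − 481,000) = 125,100 ≥ 21,000, so the exemption is fully phased out
  Base: 1,106,500 − 0 = 1,106,500
  1,106,500 × 16% = 177,040

Ordinary income tax:
  153,000 × 13% = 19,890
  480,000 × 23% = 110,400
  258,000 × 32% = 82,560
  → 212,850

212,850 > 177,040, so the ordinary income tax governs.

212,850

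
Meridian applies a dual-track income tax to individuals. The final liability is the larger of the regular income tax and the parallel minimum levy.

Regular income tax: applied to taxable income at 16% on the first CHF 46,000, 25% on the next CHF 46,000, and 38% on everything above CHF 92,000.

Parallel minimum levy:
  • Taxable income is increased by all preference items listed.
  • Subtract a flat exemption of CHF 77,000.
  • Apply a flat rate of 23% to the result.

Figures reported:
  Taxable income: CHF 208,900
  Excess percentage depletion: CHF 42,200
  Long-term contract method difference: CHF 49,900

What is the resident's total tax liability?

CHF 63,282

Parallel minimum levy:
  Adjusted income: CHF 208,900 + CHF 42,200 + CHF 49,900 = CHF 301,000
  Less exemption CHF 77,000 → base CHF 224,000
  CHF 224,000 × 23% = CHF 51,520

Regular income tax:
  CHF 46,000 × 16% = CHF 7,360
  CHF 46,000 × 25% = CHF 11,500
  CHF 116,900 × 38% = CHF 44,422
  → CHF 63,282

CHF 63,282 > CHF 51,520, so the regular income tax governs.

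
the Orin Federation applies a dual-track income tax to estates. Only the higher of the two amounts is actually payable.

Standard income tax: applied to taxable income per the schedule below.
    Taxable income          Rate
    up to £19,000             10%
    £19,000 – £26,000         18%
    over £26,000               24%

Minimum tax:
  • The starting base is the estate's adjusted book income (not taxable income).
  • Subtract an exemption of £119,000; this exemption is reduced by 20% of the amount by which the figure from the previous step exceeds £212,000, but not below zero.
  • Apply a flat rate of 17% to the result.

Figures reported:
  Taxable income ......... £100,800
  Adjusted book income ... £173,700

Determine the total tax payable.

£21,112

Standard income tax:
  £19,000 × 10% = £1,900
  £7,000 × 18% = £1,260
  £74,800 × 24% = £17,952
  → £21,112

Minimum tax:
  Base (adjusted book income): £173,700
  Exemption: £173,700 ≤ £212,000, so full £119,000 applies
  Base: £173,700 − £119,000 = £54,700
  £54,700 × 17% = £9,299

£21,112 > £9,299, so the standard income tax governs.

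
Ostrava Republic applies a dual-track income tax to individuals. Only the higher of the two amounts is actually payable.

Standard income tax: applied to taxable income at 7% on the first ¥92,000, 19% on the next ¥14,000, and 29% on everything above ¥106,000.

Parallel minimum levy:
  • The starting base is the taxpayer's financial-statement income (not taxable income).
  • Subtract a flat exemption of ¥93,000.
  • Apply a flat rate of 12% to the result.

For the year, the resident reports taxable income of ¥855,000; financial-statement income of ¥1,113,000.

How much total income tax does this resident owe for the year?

¥226,310

Parallel minimum levy:
  Base (financial-statement income): ¥1,113,000
  Less exemption ¥93,000 → base ¥1,020,000
  ¥1,020,000 × 12% = ¥122,400

Standard income tax:
  ¥92,000 × 7% = ¥6,440
  ¥14,000 × 19% = ¥2,660
  ¥749,000 × 29% = ¥217,210
  → ¥226,310

¥226,310 > ¥122,400, so the standard income tax governs.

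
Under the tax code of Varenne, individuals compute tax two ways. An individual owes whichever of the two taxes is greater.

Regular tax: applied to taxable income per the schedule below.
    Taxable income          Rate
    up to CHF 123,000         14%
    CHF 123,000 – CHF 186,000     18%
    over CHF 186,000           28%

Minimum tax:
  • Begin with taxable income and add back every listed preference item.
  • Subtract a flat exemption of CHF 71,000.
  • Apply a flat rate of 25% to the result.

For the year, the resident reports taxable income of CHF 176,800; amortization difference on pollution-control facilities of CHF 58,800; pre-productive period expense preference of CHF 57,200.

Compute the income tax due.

CHF 55,450

Minimum tax:
  Adjusted income: CHF 176,800 + CHF 58,800 + CHF 57,200 = CHF 292,800
  Less exemption CHF 71,000 → base CHF 221,800
  CHF 221,800 × 25% = CHF 55,450

Regular tax:
  CHF 123,000 × 14% = CHF 17,220
  CHF 53,800 × 18% = CHF 9,684
  → CHF 26,904

CHF 55,450 > CHF 26,904, so the minimum tax is the binding amount.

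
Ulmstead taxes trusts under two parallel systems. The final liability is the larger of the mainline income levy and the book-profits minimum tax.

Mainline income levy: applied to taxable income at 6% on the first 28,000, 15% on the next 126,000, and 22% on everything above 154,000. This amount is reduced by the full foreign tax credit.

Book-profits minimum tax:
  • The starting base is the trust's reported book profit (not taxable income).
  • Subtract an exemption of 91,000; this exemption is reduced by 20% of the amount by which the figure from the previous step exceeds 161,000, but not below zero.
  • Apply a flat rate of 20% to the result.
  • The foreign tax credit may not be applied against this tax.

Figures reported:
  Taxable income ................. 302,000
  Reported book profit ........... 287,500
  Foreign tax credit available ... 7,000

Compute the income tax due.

46,140

Mainline income levy:
  28,000 × 6% = 1,680
  126,000 × 15% = 18,900
  148,000 × 22% = 32,560
  → 53,140
  Less foreign tax credit 7,000 → 46,140

Book-profits minimum tax:
  Base (reported book profit): 287,500
  Exemption: 91,000 − 20% × (287,500 − 161,000) = 91,000 − 25,300 = 65,700
  Base: 287,500 − 65,700 = 221,800
  221,800 × 20% = 44,360

46,140 > 44,360, so the mainline income levy governs.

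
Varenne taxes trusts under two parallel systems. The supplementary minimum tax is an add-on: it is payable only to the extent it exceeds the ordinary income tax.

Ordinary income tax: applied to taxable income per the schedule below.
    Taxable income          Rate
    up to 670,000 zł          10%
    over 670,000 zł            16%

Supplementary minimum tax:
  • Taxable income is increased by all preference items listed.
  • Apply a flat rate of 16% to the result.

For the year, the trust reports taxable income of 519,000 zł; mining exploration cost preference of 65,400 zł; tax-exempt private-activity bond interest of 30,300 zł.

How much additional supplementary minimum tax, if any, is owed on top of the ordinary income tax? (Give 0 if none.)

Supplementary minimum tax:
  Adjusted income: 519,000 zł + 65,400 zł + 30,300 zł = 614,700 zł
  614,700 zł × 16% = 98,352 zł

Ordinary income tax:
  519,000 zł × 10% = 51,900 zł

Excess of supplementary minimum tax over ordinary income tax: 98,352 zł − 51,900 zł = 46,452 zł.

46,452 zł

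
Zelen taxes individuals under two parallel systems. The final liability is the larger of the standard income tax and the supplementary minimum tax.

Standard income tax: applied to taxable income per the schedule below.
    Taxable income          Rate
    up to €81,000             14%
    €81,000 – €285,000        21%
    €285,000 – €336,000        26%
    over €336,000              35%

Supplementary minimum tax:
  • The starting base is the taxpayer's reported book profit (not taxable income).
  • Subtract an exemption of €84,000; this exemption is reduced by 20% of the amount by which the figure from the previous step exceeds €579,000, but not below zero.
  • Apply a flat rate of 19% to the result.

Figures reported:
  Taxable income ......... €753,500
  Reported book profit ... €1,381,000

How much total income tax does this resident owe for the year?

€262,390

Standard income tax:
  €81,000 × 14% = €11,340
  €204,000 × 21% = €42,840
  €51,000 × 26% = €13,260
  €417,500 × 35% = €146,125
  → €213,565

Supplementary minimum tax:
  Base (reported book profit): €1,381,000
  Exemption: 20% × (€1,381,000 − €579,000) = €160,400 ≥ €84,000, so the exemption is fully phased out
  Base: €1,381,000 − €0 = €1,381,000
  €1,381,000 × 19% = €262,390

€262,390 > €213,565, so the supplementary minimum tax is the binding amount.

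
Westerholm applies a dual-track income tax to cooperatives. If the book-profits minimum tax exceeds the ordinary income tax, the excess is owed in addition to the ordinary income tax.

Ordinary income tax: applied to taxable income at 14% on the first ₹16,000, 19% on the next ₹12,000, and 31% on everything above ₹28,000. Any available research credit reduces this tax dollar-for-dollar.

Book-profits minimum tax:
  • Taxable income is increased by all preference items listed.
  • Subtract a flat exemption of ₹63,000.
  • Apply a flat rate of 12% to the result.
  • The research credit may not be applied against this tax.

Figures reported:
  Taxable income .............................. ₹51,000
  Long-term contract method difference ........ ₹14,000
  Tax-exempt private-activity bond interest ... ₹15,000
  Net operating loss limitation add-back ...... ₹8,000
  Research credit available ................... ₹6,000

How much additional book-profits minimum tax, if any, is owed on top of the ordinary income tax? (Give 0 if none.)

Book-profits minimum tax:
  Adjusted income: ₹51,000 + ₹14,000 + ₹15,000 + ₹8,000 = ₹88,000
  Less exemption ₹63,000 → base ₹25,000
  ₹25,000 × 12% = ₹3,000

Ordinary income tax:
  ₹16,000 × 14% = ₹2,240
  ₹12,000 × 19% = ₹2,280
  ₹23,000 × 31% = ₹7,130
  → ₹11,650
  Less research credit ₹6,000 → ₹5,650

₹3,000 ≤ ₹5,650, so no add-on is due.

₹0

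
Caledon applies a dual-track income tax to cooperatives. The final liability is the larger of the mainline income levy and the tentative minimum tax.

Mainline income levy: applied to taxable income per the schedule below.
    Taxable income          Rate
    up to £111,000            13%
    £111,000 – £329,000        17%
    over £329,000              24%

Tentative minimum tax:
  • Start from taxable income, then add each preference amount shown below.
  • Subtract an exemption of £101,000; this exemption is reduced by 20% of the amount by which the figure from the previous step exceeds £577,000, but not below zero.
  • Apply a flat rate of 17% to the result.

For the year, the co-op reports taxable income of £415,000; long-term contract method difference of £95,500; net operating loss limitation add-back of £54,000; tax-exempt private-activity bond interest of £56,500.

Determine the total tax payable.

Mainline income levy:
  £111,000 × 13% = £14,430
  £218,000 × 17% = £37,060
  £86,000 × 24% = £20,640
  → £72,130

Tentative minimum tax:
  Adjusted income: £415,000 + £95,500 + £54,000 + £56,500 = £621,000
  Exemption: £101,000 − 20% × (£621,000 − £577,000) = £101,000 − £8,800 = £92,200
  Base: £621,000 − £92,200 = £528,800
  £528,800 × 17% = £89,896

£89,896 > £72,130, so the tentative minimum tax is the binding amount.

£89,896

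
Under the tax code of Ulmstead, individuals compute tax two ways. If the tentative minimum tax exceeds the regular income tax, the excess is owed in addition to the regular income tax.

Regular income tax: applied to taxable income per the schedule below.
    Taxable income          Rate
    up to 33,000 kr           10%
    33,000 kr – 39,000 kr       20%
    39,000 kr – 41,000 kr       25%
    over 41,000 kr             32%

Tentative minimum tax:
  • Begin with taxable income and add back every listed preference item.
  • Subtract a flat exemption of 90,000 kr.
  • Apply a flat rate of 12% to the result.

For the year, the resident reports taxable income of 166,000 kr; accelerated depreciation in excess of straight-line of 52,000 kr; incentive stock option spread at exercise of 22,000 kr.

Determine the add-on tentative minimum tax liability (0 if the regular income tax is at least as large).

0 kr

Regular income tax:
  33,000 kr × 10% = 3,300 kr
  6,000 kr × 20% = 1,200 kr
  2,000 kr × 25% = 500 kr
  125,000 kr × 32% = 40,000 kr
  → 45,000 kr

Tentative minimum tax:
  Adjusted income: 166,000 kr + 52,000 kr + 22,000 kr = 240,000 kr
  Less exemption 90,000 kr → base 150,000 kr
  150,000 kr × 12% = 18,000 kr

18,000 kr ≤ 45,000 kr, so no add-on is due.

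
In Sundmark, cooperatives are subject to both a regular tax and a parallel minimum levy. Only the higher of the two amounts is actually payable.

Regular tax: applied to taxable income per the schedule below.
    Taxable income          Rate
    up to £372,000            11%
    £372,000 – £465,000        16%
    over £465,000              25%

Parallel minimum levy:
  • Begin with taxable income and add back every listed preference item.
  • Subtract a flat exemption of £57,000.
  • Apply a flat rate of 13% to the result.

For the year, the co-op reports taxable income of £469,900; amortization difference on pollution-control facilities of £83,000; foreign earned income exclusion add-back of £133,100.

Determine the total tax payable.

Regular tax:
  £372,000 × 11% = £40,920
  £93,000 × 16% = £14,880
  £4,900 × 25% = £1,225
  → £57,025

Parallel minimum levy:
  Adjusted income: £469,900 + £83,000 + £133,100 = £686,000
  Less exemption £57,000 → base £629,000
  £629,000 × 13% = £81,770

£81,770 > £57,025, so the parallel minimum levy is the binding amount.

£81,770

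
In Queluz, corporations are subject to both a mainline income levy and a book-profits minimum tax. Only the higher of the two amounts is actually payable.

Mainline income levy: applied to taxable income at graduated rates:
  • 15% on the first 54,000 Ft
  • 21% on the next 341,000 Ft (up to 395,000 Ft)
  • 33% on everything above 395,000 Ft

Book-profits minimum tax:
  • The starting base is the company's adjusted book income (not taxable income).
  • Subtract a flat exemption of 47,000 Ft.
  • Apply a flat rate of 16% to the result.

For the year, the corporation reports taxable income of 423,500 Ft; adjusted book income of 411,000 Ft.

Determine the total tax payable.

Book-profits minimum tax:
  Base (adjusted book income): 411,000 Ft
  Less exemption 47,000 Ft → base 364,000 Ft
  364,000 Ft × 16% = 58,240 Ft

Mainline income levy:
  54,000 Ft × 15% = 8,100 Ft
  341,000 Ft × 21% = 71,610 Ft
  28,500 Ft × 33% = 9,405 Ft
  → 89,115 Ft

89,115 Ft > 58,240 Ft, so the mainline income levy governs.

89,115 Ft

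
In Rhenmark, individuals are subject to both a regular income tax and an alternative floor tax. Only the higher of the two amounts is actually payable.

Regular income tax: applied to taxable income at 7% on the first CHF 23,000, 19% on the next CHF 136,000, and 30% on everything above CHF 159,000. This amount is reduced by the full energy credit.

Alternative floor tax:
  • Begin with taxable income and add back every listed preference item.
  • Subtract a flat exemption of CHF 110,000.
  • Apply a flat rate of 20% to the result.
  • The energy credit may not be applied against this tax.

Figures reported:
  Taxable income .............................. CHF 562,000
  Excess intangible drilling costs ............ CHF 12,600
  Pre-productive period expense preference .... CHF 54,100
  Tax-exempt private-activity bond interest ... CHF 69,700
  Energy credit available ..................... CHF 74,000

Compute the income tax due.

CHF 117,680

Alternative floor tax:
  Adjusted income: CHF 562,000 + CHF 12,600 + CHF 54,100 + CHF 69,700 = CHF 698,400
  Less exemption CHF 110,000 → base CHF 588,400
  CHF 588,400 × 20% = CHF 117,680

Regular income tax:
  CHF 23,000 × 7% = CHF 1,610
  CHF 136,000 × 19% = CHF 25,840
  CHF 403,000 × 30% = CHF 120,900
  → CHF 148,350
  Less energy credit CHF 74,000 → CHF 74,350

CHF 117,680 > CHF 74,350, so the alternative floor tax is the binding amount.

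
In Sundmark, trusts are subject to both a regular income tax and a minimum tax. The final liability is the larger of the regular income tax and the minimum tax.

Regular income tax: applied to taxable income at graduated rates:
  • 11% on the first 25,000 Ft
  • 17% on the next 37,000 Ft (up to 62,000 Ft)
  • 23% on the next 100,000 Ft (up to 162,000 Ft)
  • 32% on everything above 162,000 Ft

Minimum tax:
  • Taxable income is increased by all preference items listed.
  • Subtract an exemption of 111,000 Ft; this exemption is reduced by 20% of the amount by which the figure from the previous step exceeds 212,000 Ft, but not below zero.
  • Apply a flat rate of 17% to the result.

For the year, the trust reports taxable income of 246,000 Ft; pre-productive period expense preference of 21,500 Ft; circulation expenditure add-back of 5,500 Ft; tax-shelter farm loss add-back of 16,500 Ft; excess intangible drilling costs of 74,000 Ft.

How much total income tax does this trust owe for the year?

Regular income tax:
  25,000 Ft × 11% = 2,750 Ft
  37,000 Ft × 17% = 6,290 Ft
  100,000 Ft × 23% = 23,000 Ft
  84,000 Ft × 32% = 26,880 Ft
  → 58,920 Ft

Minimum tax:
  Adjusted income: 246,000 Ft + 21,500 Ft + 5,500 Ft + 16,500 Ft + 74,000 Ft = 363,500 Ft
  Exemption: 111,000 Ft − 20% × (363,500 Ft − 212,000 Ft) = 111,000 Ft − 30,300 Ft = 80,700 Ft
  Base: 363,500 Ft − 80,700 Ft = 282,800 Ft
  282,800 Ft × 17% = 48,076 Ft

58,920 Ft > 48,076 Ft, so the regular income tax governs.

58,920 Ft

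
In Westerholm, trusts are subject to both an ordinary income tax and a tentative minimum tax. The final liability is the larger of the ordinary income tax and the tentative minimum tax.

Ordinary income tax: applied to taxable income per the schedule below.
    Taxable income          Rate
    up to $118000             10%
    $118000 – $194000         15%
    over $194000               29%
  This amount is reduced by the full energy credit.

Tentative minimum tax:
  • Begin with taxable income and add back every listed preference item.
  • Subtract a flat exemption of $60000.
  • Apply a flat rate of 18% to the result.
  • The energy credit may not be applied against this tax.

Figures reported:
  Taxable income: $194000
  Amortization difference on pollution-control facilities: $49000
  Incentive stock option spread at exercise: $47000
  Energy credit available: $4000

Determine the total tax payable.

$41400

Ordinary income tax:
  $118000 × 10% = $11800
  $76000 × 15% = $11400
  → $23200
  Less energy credit $4000 → $19200

Tentative minimum tax:
  Adjusted income: $194000 + $49000 + $47000 = $290000
  Less exemption $60000 → base $230000
  $230000 × 18% = $41400

$41400 > $19200, so the tentative minimum tax is the binding amount.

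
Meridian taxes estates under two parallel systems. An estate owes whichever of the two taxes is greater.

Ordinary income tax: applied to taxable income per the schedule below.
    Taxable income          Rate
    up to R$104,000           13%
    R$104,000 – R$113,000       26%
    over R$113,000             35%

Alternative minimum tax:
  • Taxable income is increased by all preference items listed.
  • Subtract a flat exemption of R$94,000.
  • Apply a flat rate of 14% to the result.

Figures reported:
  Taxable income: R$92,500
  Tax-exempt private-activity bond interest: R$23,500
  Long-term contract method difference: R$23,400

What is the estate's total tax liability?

R$12,025

Alternative minimum tax:
  Adjusted income: R$92,500 + R$23,500 + R$23,400 = R$139,400
  Less exemption R$94,000 → base R$45,400
  R$45,400 × 14% = R$6,356

Ordinary income tax:
  R$92,500 × 13% = R$12,025

R$12,025 > R$6,356, so the ordinary income tax governs.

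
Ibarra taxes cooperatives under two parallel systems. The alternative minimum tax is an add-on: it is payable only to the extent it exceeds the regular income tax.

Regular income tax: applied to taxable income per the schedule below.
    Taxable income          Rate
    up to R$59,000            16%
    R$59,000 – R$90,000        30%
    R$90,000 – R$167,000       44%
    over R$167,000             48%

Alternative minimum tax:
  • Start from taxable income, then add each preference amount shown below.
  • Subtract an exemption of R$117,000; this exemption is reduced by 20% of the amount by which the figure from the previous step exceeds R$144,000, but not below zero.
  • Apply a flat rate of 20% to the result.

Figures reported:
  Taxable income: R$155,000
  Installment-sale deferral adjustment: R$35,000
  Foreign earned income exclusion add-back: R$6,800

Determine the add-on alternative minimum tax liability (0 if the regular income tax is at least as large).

Alternative minimum tax:
  Adjusted income: R$155,000 + R$35,000 + R$6,800 = R$196,800
  Exemption: R$117,000 − 20% × (R$196,800 − R$144,000) = R$117,000 − R$10,560 = R$106,440
  Base: R$196,800 − R$106,440 = R$90,360
  R$90,360 × 20% = R$18,072

Regular income tax:
  R$59,000 × 16% = R$9,440
  R$31,000 × 30% = R$9,300
  R$65,000 × 44% = R$28,600
  → R$47,340

R$18,072 ≤ R$47,340, so no add-on is due.

R$0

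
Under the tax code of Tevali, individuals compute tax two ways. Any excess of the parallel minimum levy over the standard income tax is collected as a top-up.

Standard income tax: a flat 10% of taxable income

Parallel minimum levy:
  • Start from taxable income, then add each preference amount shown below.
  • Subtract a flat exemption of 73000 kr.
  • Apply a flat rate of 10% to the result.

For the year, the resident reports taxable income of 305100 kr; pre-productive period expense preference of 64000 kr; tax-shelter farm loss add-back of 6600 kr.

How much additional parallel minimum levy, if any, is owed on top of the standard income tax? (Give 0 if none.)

Standard income tax:
  305100 kr × 10% = 30510 kr

Parallel minimum levy:
  Adjusted income: 305100 kr + 64000 kr + 6600 kr = 375700 kr
  Less exemption 73000 kr → base 302700 kr
  302700 kr × 10% = 30270 kr

30270 kr ≤ 30510 kr, so no add-on is due.

0 kr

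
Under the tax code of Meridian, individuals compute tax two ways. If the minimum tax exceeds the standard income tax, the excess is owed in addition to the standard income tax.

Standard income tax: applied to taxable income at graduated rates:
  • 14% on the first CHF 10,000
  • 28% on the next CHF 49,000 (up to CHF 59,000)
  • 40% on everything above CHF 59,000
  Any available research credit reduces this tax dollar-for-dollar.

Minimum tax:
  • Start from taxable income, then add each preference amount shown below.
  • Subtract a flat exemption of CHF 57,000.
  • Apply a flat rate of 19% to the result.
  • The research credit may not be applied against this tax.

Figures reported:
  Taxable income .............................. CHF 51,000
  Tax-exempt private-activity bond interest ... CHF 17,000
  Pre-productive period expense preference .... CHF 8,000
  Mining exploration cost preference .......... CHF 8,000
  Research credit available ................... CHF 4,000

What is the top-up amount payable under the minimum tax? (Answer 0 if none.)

Minimum tax:
  Adjusted income: CHF 51,000 + CHF 17,000 + CHF 8,000 + CHF 8,000 = CHF 84,000
  Less exemption CHF 57,000 → base CHF 27,000
  CHF 27,000 × 19% = CHF 5,130

Standard income tax:
  CHF 10,000 × 14% = CHF 1,400
  CHF 41,000 × 28% = CHF 11,480
  → CHF 12,880
  Less research credit CHF 4,000 → CHF 8,880

CHF 5,130 ≤ CHF 8,880, so no add-on is due.

CHF 0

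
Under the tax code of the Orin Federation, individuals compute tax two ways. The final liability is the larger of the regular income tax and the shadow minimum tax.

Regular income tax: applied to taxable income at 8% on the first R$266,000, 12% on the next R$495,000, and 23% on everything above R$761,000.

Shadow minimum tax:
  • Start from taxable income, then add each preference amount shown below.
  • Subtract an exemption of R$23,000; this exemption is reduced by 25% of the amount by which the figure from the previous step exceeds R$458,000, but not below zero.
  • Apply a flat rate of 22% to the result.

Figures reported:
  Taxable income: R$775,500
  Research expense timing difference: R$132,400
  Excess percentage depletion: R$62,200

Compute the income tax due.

R$213,422

Regular income tax:
  R$266,000 × 8% = R$21,280
  R$495,000 × 12% = R$59,400
  R$14,500 × 23% = R$3,335
  → R$84,015

Shadow minimum tax:
  Adjusted income: R$775,500 + R$132,400 + R$62,200 = R$970,100
  Exemption: 25% × (R$970,100 − R$458,000) = R$128,025 ≥ R$23,000, so the exemption is fully phased out
  Base: R$970,100 − R$0 = R$970,100
  R$970,100 × 22% = R$213,422

R$213,422 > R$84,015, so the shadow minimum tax is the binding amount.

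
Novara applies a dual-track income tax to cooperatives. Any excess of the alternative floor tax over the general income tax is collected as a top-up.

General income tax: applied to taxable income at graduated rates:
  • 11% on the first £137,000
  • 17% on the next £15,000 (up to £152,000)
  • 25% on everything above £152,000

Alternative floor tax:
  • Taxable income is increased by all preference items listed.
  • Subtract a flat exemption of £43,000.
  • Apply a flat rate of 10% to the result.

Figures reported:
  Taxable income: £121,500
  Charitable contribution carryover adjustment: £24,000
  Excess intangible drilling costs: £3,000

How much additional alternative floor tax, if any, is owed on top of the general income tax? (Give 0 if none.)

£0

General income tax:
  £121,500 × 11% = £13,365

Alternative floor tax:
  Adjusted income: £121,500 + £24,000 + £3,000 = £148,500
  Less exemption £43,000 → base £105,500
  £105,500 × 10% = £10,550

£10,550 ≤ £13,365, so no add-on is due.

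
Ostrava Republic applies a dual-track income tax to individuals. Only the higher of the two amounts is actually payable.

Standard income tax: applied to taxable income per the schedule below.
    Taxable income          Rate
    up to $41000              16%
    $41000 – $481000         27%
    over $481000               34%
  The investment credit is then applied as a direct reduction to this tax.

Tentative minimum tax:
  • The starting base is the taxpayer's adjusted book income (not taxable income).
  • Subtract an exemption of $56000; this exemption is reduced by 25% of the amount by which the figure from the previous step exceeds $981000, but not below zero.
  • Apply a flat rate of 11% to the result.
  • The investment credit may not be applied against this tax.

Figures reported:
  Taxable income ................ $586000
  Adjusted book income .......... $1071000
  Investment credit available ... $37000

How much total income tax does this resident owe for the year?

$124060

Standard income tax:
  $41000 × 16% = $6560
  $440000 × 27% = $118800
  $105000 × 34% = $35700
  → $161060
  Less investment credit $37000 → $124060

Tentative minimum tax:
  Base (adjusted book income): $1071000
  Exemption: $56000 − 25% × ($1071000 − $981000) = $56000 − $22500 = $33500
  Base: $1071000 − $33500 = $1037500
  $1037500 × 11% = $114125

$124060 > $114125, so the standard income tax governs.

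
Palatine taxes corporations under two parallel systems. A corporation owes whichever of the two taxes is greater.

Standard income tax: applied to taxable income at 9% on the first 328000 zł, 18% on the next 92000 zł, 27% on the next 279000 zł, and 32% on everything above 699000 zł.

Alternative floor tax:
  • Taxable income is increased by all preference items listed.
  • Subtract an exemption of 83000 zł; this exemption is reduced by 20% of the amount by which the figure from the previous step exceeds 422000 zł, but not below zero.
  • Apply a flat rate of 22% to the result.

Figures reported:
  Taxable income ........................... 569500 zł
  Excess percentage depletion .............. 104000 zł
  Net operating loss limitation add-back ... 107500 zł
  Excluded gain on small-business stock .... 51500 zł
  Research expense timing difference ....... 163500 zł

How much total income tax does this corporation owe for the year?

Alternative floor tax:
  Adjusted income: 569500 zł + 104000 zł + 107500 zł + 51500 zł + 163500 zł = 996000 zł
  Exemption: 20% × (996000 zł − 422000 zł) = 114800 zł ≥ 83000 zł, so the exemption is fully phased out
  Base: 996000 zł − 0 zł = 996000 zł
  996000 zł × 22% = 219120 zł

Standard income tax:
  328000 zł × 9% = 29520 zł
  92000 zł × 18% = 16560 zł
  149500 zł × 27% = 40365 zł
  → 86445 zł

219120 zł > 86445 zł, so the alternative floor tax is the binding amount.

219120 zł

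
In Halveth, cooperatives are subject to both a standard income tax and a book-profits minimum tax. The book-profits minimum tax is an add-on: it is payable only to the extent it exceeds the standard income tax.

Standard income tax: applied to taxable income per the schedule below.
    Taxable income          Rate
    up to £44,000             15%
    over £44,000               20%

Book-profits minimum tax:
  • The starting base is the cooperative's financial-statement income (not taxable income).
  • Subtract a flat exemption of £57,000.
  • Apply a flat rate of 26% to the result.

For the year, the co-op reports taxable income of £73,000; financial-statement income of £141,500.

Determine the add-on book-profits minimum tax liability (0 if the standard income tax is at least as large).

Standard income tax:
  £44,000 × 15% = £6,600
  £29,000 × 20% = £5,800
  → £12,400

Book-profits minimum tax:
  Base (financial-statement income): £141,500
  Less exemption £57,000 → base £84,500
  £84,500 × 26% = £21,970

Excess of book-profits minimum tax over standard income tax: £21,970 − £12,400 = £9,570.

£9,570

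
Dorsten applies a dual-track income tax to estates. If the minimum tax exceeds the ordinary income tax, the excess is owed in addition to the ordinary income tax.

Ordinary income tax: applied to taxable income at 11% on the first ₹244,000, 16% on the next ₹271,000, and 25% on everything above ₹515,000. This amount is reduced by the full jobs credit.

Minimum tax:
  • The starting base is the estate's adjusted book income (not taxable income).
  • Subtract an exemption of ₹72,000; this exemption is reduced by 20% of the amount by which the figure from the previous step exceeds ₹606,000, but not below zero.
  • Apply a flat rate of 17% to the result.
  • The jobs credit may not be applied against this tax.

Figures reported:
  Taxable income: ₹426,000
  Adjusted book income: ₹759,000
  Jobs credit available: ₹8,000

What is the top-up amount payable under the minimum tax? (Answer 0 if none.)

Minimum tax:
  Base (adjusted book income): ₹759,000
  Exemption: ₹72,000 − 20% × (₹759,000 − ₹606,000) = ₹72,000 − ₹30,600 = ₹41,400
  Base: ₹759,000 − ₹41,400 = ₹717,600
  ₹717,600 × 17% = ₹121,992

Ordinary income tax:
  ₹244,000 × 11% = ₹26,840
  ₹182,000 × 16% = ₹29,120
  → ₹55,960
  Less jobs credit ₹8,000 → ₹47,960

Excess of minimum tax over ordinary income tax: ₹121,992 − ₹47,960 = ₹74,032.

₹74,032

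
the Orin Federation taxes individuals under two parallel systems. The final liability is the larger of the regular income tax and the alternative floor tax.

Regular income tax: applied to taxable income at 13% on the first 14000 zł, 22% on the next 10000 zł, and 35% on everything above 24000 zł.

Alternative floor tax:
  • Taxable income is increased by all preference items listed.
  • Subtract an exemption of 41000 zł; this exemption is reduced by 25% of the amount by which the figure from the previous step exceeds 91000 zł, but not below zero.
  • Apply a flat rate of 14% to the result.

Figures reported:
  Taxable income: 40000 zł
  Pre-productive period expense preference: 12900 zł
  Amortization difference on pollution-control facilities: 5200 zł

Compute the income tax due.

Regular income tax:
  14000 zł × 13% = 1820 zł
  10000 zł × 22% = 2200 zł
  16000 zł × 35% = 5600 zł
  → 9620 zł

Alternative floor tax:
  Adjusted income: 40000 zł + 12900 zł + 5200 zł = 58100 zł
  Exemption: 58100 zł ≤ 91000 zł, so full 41000 zł applies
  Base: 58100 zł − 41000 zł = 17100 zł
  17100 zł × 14% = 2394 zł

9620 zł > 2394 zł, so the regular income tax governs.

9620 zł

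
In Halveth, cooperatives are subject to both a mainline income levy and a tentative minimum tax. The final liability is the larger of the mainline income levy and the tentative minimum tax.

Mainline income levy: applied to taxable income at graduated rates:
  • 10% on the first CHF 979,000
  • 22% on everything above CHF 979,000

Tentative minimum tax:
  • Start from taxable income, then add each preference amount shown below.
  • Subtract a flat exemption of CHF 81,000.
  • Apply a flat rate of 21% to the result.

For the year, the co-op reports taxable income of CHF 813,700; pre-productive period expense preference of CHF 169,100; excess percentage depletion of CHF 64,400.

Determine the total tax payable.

CHF 202,902

Tentative minimum tax:
  Adjusted income: CHF 813,700 + CHF 169,100 + CHF 64,400 = CHF 1,047,200
  Less exemption CHF 81,000 → base CHF 966,200
  CHF 966,200 × 21% = CHF 202,902

Mainline income levy:
  CHF 813,700 × 10% = CHF 81,370

CHF 202,902 > CHF 81,370, so the tentative minimum tax is the binding amount.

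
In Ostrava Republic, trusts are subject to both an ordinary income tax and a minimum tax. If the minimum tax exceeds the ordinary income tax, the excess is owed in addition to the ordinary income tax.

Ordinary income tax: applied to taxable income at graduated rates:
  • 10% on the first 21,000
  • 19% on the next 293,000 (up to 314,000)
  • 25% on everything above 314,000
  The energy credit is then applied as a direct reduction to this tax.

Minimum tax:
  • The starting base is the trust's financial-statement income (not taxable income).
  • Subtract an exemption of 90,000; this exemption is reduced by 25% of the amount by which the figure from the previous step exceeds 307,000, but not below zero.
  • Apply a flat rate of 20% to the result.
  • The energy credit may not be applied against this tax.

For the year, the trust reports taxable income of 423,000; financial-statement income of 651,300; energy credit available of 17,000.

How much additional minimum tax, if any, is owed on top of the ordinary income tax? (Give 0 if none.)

Ordinary income tax:
  21,000 × 10% = 2,100
  293,000 × 19% = 55,670
  109,000 × 25% = 27,250
  → 85,020
  Less energy credit 17,000 → 68,020

Minimum tax:
  Base (financial-statement income): 651,300
  Exemption: 90,000 − 25% × (651,300 − 307,000) = 90,000 − 86,075 = 3,925
  Base: 651,300 − 3,925 = 647,375
  647,375 × 20% = 129,475

Excess of minimum tax over ordinary income tax: 129,475 − 68,020 = 61,455.

61,455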